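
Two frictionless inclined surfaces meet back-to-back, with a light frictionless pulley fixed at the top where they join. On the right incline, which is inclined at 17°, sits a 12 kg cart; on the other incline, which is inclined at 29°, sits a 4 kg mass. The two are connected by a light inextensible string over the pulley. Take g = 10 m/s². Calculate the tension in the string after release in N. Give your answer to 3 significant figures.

Resolve each weight along its own incline: the 12 kg mass has component 12 × 10 × sin 17° = 35.085 N down its slope, and the 4 kg mass has 4 × 10 × sin 29° = 19.392 N down its slope.
The 12 kg side's 35.085 N exceeds the other side's 19.392 N, so that mass slides down and the 4 kg mass slides up. Taking that direction as positive, Newton's second law for the whole system gives 35.085 − 19.392 = (12 + 4) a, so a = 15.693 / 16 = 0.9808 m/s².
For the 4 kg mass (up-slope positive): T − 19.392 = 4 × 0.9808, so T = 23.315 N.

23.3 N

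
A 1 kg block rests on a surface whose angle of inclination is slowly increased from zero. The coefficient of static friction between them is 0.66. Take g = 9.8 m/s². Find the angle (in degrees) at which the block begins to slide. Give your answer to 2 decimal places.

33.42°

At the threshold of sliding, static friction is at its maximum μ_s N and exactly balances the weight component along the incline: mg sin θ = μ_s mg cos θ.
Hence tan θ = μ_s = 0.66, so θ = arctan(0.66) = 33.4248°.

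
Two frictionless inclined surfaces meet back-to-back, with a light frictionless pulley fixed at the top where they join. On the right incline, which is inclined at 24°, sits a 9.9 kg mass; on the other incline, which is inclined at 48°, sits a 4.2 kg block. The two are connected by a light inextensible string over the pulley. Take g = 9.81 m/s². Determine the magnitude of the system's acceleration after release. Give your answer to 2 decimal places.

Resolve each weight along its own incline: the 9.9 kg mass has component 9.9 × 9.81 × sin 24° = 39.502 N down its slope, and the 4.2 kg mass has 4.2 × 9.81 × sin 48° = 30.619 N down its slope.
The 9.9 kg side's 39.502 N exceeds the other side's 30.619 N, so that mass slides down and the 4.2 kg mass slides up. Taking that direction as positive, Newton's second law for the whole system gives 39.502 − 30.619 = (9.9 + 4.2) a, so a = 8.883 / 14.1 = 0.6300 m/s².

0.63 m/s²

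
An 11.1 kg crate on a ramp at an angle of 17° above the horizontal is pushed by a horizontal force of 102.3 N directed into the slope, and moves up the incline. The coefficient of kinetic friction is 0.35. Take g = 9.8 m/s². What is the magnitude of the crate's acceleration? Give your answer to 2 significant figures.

1.7 m/s²

The horizontal push has components F cos 17° = 102.3 × 0.9563 = 97.829 N up the incline and F sin 17° = 102.3 × 0.2924 = 29.913 N pressing into the surface.
The normal force is therefore N = mg cos 17° + F sin 17° = 104.026 + 29.913 = 133.939 N, and kinetic friction down the slope is μN = 0.35 × 133.939 = 46.879 N.
Along the incline: F cos 17° − mg sin 17° − μN = ma, so 97.829 − 31.807 − 46.879 = 11.1 a, giving a = 1.7246 m/s².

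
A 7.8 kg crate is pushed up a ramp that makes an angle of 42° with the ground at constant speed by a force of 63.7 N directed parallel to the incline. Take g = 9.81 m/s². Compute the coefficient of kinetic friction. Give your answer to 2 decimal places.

At constant speed ΣF = 0 along the incline. The applied 63.7 N acts up the slope; the weight component mg sin 42° = 51.201 N and kinetic friction μN both act down the slope.
So 63.7 = 51.201 + μ × 56.864, giving μ = (63.7 − 51.201) / 56.864 = 0.2198.

0.22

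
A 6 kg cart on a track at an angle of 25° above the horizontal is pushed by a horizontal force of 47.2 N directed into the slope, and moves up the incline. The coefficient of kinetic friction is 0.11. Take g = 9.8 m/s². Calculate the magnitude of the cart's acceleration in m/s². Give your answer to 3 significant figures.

1.65 m/s²

The horizontal push has components F cos 25° = 47.2 × 0.9063 = 42.777 N up the incline and F sin 25° = 47.2 × 0.4226 = 19.947 N pressing into the surface.
The normal force is therefore N = mg cos 25° + F sin 25° = 53.290 + 19.947 = 73.237 N, and kinetic friction down the slope is μN = 0.11 × 73.237 = 8.056 N.
Along the incline: F cos 25° − mg sin 25° − μN = ma, so 42.777 − 24.849 − 8.056 = 6 a, giving a = 1.6453 m/s².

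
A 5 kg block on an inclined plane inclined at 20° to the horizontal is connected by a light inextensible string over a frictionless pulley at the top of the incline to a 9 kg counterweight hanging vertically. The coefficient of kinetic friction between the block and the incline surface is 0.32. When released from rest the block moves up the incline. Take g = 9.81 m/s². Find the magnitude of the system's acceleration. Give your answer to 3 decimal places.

For the block on the incline: the weight component along the slope is m₁g sin 20° = 5 × 9.81 × 0.3420 = 16.775 N and the normal force is N = m₁g cos 20° = 46.092 N.
Kinetic friction opposes the block's motion up the incline: f = μN = 0.32 × 46.092 = 14.749 N acting down the slope.
Newton's second law for the block (up-slope positive): T − 16.775 − 14.749 = 5 a. For the hanging counterweight (downward positive): 9 × 9.81 − T = 9 a.
Adding the two equations eliminates T: 56.766 = 14 a, so a = 4.0547 m/s².

4.055 m/s²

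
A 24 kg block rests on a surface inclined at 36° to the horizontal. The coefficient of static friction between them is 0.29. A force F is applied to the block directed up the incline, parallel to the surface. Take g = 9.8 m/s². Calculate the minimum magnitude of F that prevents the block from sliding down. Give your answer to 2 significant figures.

The normal force is N = mg cos 36° = 190.281 N. With F at its minimum the block is on the verge of sliding down, so static friction is at its maximum μ_s N = 0.29 × 190.281 = 55.181 N and acts up the slope.
Equilibrium along the incline: F + μ_s N = mg sin 36°, so F = 138.247 − 55.181 = 83.066 N.

83 N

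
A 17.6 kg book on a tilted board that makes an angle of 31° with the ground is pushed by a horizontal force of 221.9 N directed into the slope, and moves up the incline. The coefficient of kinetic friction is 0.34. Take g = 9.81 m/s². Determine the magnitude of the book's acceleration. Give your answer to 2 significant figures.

0.69 m/s²

The horizontal push has components F cos 31° = 221.9 × 0.8572 = 190.213 N up the incline and F sin 31° = 221.9 × 0.5150 = 114.279 N pressing into the surface.
The normal force is therefore N = mg cos 31° + F sin 31° = 148.001 + 114.279 = 262.280 N, and kinetic friction down the slope is μN = 0.34 × 262.280 = 89.175 N.
Along the incline: F cos 31° − mg sin 31° − μN = ma, so 190.213 − 88.918 − 89.175 = 17.6 a, giving a = 0.6886 m/s².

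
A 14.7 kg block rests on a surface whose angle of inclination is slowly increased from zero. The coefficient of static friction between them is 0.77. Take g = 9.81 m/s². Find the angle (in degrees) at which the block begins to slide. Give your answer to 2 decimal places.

37.60°

At the threshold of sliding, static friction is at its maximum μ_s N and exactly balances the weight component along the incline: mg sin θ = μ_s mg cos θ.
Hence tan θ = μ_s = 0.77, so θ = arctan(0.77) = 37.5963°.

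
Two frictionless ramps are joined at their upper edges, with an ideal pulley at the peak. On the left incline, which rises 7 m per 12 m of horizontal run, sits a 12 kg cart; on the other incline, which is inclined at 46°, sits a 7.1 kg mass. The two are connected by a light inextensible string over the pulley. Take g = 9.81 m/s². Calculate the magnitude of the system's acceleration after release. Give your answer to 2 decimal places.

Resolve each weight along its own incline: the 12 kg mass has component 12 × 9.81 × sin 30.26° = 59.316 N down its slope, and the 7.1 kg mass has 7.1 × 9.81 × sin 46° = 50.103 N down its slope.
The 12 kg side's 59.316 N exceeds the other side's 50.103 N, so that mass slides down and the 7.1 kg mass slides up. Taking that direction as positive, Newton's second law for the whole system gives 59.316 − 50.103 = (12 + 7.1) a, so a = 9.213 / 19.1 = 0.4824 m/s².

0.48 m/s²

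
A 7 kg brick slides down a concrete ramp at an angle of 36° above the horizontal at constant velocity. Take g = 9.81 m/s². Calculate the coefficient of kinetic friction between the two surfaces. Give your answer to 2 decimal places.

0.73

At constant velocity the net force along the incline is zero: mg sin 36° = μ mg cos 36°.
So μ = tan 36° = 0.5878 / 0.8090 = 0.7266.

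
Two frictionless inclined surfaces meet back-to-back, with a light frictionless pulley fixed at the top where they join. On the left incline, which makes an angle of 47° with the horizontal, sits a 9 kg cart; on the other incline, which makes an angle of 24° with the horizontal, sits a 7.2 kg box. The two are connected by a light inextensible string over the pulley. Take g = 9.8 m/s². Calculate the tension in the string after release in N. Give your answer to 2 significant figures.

Resolve each weight along its own incline: the 9 kg mass has component 9 × 9.8 × sin 47° = 64.505 N down its slope, and the 7.2 kg mass has 7.2 × 9.8 × sin 24° = 28.699 N down its slope.
The 9 kg side's 64.505 N exceeds the other side's 28.699 N, so that mass slides down and the 7.2 kg mass slides up. Taking that direction as positive, Newton's second law for the whole system gives 64.505 − 28.699 = (9 + 7.2) a, so a = 35.806 / 16.2 = 2.2102 m/s².
For the 7.2 kg mass (up-slope positive): T − 28.699 = 7.2 × 2.2102, so T = 44.612 N.

45 N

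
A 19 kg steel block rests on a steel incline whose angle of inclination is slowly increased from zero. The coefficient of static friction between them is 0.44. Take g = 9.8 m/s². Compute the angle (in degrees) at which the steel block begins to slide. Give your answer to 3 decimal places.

At the threshold of sliding, static friction is at its maximum μ_s N and exactly balances the weight component along the incline: mg sin θ = μ_s mg cos θ.
Hence tan θ = μ_s = 0.44, so θ = arctan(0.44) = 23.7495°.

23.749°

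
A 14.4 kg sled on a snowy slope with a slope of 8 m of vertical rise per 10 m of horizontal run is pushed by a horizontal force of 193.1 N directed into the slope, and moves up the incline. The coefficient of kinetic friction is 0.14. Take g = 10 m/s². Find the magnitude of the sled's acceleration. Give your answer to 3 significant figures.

The horizontal push has components F cos 38.66° = 193.1 × 0.7809 = 150.792 N up the incline and F sin 38.66° = 193.1 × 0.6247 = 120.630 N pressing into the surface.
The normal force is therefore N = mg cos 38.66° + F sin 38.66° = 112.450 + 120.630 = 233.080 N, and kinetic friction down the slope is μN = 0.14 × 233.080 = 32.631 N.
Along the incline: F cos 38.66° − mg sin 38.66° − μN = ma, so 150.792 − 89.957 − 32.631 = 14.4 a, giving a = 1.9586 m/s².

1.96 m/s²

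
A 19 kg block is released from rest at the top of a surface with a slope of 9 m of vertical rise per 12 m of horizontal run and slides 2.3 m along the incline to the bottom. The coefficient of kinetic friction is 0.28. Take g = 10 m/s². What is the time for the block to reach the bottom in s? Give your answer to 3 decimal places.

The weight component along the incline is mg sin 36.87° = 114.000 N and the normal force is N = mg cos 36.87° = 152.000 N.
Friction up the slope is f = μN = 0.28 × 152.000 = 42.560 N, so the net downslope force is 114.000 − 42.560 = 71.440 N and a = 71.440 / 19 = 3.7600 m/s².
Starting from rest, L = ½at², so t = √(2L/a) = √(2 × 2.3 / 3.7600) = 1.1061 s.

1.106 s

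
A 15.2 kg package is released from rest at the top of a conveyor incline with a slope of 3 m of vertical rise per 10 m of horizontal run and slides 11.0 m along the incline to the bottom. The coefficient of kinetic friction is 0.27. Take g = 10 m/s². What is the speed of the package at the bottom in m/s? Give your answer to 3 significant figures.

2.51 m/s

The weight component along the incline is mg sin 16.70° = 43.677 N and the normal force is N = mg cos 16.70° = 145.590 N.
Friction up the slope is f = μN = 0.27 × 145.590 = 39.309 N, so the net downslope force is 43.677 − 39.309 = 4.368 N and a = 4.368 / 15.2 = 0.2874 m/s².
Starting from rest over a distance of 11.0 m, v² = 2aL = 2 × 0.2874 × 11.0 = 6.3228, so v = 2.5145 m/s.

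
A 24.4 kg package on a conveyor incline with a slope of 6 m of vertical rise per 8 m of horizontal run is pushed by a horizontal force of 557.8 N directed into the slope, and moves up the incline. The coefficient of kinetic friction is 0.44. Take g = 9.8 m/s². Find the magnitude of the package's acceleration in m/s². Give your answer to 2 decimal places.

2.92 m/s²

The horizontal push has components F cos 36.87° = 557.8 × 0.8000 = 446.240 N up the incline and F sin 36.87° = 557.8 × 0.6000 = 334.680 N pressing into the surface.
The normal force is therefore N = mg cos 36.87° + F sin 36.87° = 191.296 + 334.680 = 525.976 N, and kinetic friction down the slope is μN = 0.44 × 525.976 = 231.429 N.
Along the incline: F cos 36.87° − mg sin 36.87° − μN = ma, so 446.240 − 143.472 − 231.429 = 24.4 a, giving a = 2.9237 m/s².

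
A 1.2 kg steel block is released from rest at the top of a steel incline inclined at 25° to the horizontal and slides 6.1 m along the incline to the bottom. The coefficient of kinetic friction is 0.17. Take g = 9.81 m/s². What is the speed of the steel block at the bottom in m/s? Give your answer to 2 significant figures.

The weight component along the incline is mg sin 25° = 4.975 N and the normal force is N = mg cos 25° = 10.669 N.
Friction up the slope is f = μN = 0.17 × 10.669 = 1.814 N, so the net downslope force is 4.975 − 1.814 = 3.161 N and a = 3.161 / 1.2 = 2.6342 m/s².
Starting from rest over a distance of 6.1 m, v² = 2aL = 2 × 2.6342 × 6.1 = 32.1372, so v = 5.6690 m/s.

5.7 m/s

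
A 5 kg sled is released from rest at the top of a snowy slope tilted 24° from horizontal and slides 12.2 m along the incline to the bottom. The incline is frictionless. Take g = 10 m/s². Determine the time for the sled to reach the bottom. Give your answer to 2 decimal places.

The weight component along the incline is mg sin 24° = 20.337 N and the normal force is N = mg cos 24° = 45.677 N.
With no friction, a = g sin 24° = 4.0674 m/s².
Starting from rest, L = ½at², so t = √(2L/a) = √(2 × 12.2 / 4.0674) = 2.4493 s.

2.45 s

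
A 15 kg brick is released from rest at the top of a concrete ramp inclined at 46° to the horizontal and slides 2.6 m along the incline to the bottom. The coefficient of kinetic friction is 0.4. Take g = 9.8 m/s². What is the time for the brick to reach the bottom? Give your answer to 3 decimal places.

1.096 s

The weight component along the incline is mg sin 46° = 105.743 N and the normal force is N = mg cos 46° = 102.115 N.
Friction up the slope is f = μN = 0.4 × 102.115 = 40.846 N, so the net downslope force is 105.743 − 40.846 = 64.897 N and a = 64.897 / 15 = 4.3265 m/s².
Starting from rest, L = ½at², so t = √(2L/a) = √(2 × 2.6 / 4.3265) = 1.0963 s.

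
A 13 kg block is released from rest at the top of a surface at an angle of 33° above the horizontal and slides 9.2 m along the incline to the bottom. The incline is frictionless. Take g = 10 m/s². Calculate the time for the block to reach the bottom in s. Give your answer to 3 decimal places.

The weight component along the incline is mg sin 33° = 70.803 N and the normal force is N = mg cos 33° = 109.027 N.
With no friction, a = g sin 33° = 5.4464 m/s².
Starting from rest, L = ½at², so t = √(2L/a) = √(2 × 9.2 / 5.4464) = 1.8380 s.

1.838 s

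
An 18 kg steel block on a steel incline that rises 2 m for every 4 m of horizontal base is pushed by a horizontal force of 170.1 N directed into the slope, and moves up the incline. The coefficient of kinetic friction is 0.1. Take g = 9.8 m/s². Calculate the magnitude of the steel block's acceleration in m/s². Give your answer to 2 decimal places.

The horizontal push has components F cos 26.57° = 170.1 × 0.8944 = 152.137 N up the incline and F sin 26.57° = 170.1 × 0.4472 = 76.069 N pressing into the surface.
The normal force is therefore N = mg cos 26.57° + F sin 26.57° = 157.772 + 76.069 = 233.841 N, and kinetic friction down the slope is μN = 0.1 × 233.841 = 23.384 N.
Along the incline: F cos 26.57° − mg sin 26.57° − μN = ma, so 152.137 − 78.886 − 23.384 = 18 a, giving a = 2.7704 m/s².

2.77 m/s²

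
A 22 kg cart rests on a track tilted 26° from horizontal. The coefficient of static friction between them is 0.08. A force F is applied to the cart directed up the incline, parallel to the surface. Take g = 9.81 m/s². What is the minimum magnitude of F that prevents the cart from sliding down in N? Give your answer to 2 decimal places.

The normal force is N = mg cos 26° = 193.978 N. With F at its minimum the cart is on the verge of sliding down, so static friction is at its maximum μ_s N = 0.08 × 193.978 = 15.518 N and acts up the slope.
Equilibrium along the incline: F + μ_s N = mg sin 26°, so F = 94.609 − 15.518 = 79.091 N.

79.09 N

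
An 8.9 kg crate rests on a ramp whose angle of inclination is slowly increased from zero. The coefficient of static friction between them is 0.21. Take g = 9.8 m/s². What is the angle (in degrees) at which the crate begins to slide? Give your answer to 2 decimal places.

At the threshold of sliding, static friction is at its maximum μ_s N and exactly balances the weight component along the incline: mg sin θ = μ_s mg cos θ.
Hence tan θ = μ_s = 0.21, so θ = arctan(0.21) = 11.8598°.

11.86°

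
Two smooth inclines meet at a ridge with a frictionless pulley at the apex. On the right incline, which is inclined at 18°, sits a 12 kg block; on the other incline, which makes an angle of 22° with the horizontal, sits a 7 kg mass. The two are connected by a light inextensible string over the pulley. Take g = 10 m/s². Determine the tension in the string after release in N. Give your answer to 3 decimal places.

30.223 N

Resolve each weight along its own incline: the 12 kg mass has component 12 × 10 × sin 18° = 37.082 N down its slope, and the 7 kg mass has 7 × 10 × sin 22° = 26.222 N down its slope.
The 12 kg side's 37.082 N exceeds the other side's 26.222 N, so that mass slides down and the 7 kg mass slides up. Taking that direction as positive, Newton's second law for the whole system gives 37.082 − 26.222 = (12 + 7) a, so a = 10.860 / 19 = 0.5716 m/s².
For the 7 kg mass (up-slope positive): T − 26.222 = 7 × 0.5716, so T = 30.223 N.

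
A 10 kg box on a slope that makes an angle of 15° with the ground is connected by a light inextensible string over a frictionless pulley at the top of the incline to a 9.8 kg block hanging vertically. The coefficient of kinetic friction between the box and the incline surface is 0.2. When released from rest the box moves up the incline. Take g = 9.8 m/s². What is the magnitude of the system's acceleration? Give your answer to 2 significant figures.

2.6 m/s²

For the box on the incline: the weight component along the slope is m₁g sin 15° = 10 × 9.8 × 0.2588 = 25.362 N and the normal force is N = m₁g cos 15° = 94.661 N.
Kinetic friction opposes the box's motion up the incline: f = μN = 0.2 × 94.661 = 18.932 N acting down the slope.
Newton's second law for the box (up-slope positive): T − 25.362 − 18.932 = 10 a. For the hanging block (downward positive): 9.8 × 9.8 − T = 9.8 a.
Adding the two equations eliminates T: 51.746 = 19.8 a, so a = 2.6134 m/s².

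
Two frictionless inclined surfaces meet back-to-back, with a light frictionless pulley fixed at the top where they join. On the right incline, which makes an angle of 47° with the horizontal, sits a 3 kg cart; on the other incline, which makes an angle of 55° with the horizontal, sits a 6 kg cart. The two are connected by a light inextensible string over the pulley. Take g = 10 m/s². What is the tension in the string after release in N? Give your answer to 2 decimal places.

31.01 N

Resolve each weight along its own incline: the 3 kg mass has component 3 × 10 × sin 47° = 21.941 N down its slope, and the 6 kg mass has 6 × 10 × sin 55° = 49.149 N down its slope.
The 6 kg side's 49.149 N exceeds the other side's 21.941 N, so that mass slides down and the 3 kg mass slides up. Taking that direction as positive, Newton's second law for the whole system gives 49.149 − 21.941 = (3 + 6) a, so a = 27.208 / 9 = 3.0231 m/s².
For the 3 kg mass (up-slope positive): T − 21.941 = 3 × 3.0231, so T = 31.010 N.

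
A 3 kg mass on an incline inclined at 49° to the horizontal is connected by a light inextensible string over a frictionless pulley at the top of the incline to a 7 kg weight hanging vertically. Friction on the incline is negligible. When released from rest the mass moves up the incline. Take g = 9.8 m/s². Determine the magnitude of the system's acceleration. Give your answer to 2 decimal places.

For the mass on the incline: the weight component along the slope is m₁g sin 49° = 3 × 9.8 × 0.7547 = 22.188 N and the normal force is N = m₁g cos 49° = 19.288 N.
Newton's second law for the mass (up-slope positive): T − 22.188 = 3 a. For the hanging weight (downward positive): 7 × 9.8 − T = 7 a.
Adding the two equations eliminates T: 46.412 = 10 a, so a = 4.6412 m/s².

4.64 m/s²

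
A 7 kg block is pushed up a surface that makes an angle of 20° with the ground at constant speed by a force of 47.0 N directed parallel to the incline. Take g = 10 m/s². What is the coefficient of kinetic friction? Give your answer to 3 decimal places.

0.351

At constant speed ΣF = 0 along the incline. The applied 47.0 N acts up the slope; the weight component mg sin 20° = 23.941 N and kinetic friction μN both act down the slope.
So 47.0 = 23.941 + μ × 65.778, giving μ = (47.0 − 23.941) / 65.778 = 0.3506.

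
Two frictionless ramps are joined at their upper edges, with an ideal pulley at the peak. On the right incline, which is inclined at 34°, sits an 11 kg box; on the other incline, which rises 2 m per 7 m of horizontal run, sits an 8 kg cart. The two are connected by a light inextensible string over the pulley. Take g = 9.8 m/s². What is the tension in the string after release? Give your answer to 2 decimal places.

Resolve each weight along its own incline: the 11 kg mass has component 11 × 9.8 × sin 34° = 60.281 N down its slope, and the 8 kg mass has 8 × 9.8 × sin 15.95° = 21.538 N down its slope.
The 11 kg side's 60.281 N exceeds the other side's 21.538 N, so that mass slides down and the 8 kg mass slides up. Taking that direction as positive, Newton's second law for the whole system gives 60.281 − 21.538 = (11 + 8) a, so a = 38.743 / 19 = 2.0391 m/s².
For the 8 kg mass (up-slope positive): T − 21.538 = 8 × 2.0391, so T = 37.851 N.

37.85 N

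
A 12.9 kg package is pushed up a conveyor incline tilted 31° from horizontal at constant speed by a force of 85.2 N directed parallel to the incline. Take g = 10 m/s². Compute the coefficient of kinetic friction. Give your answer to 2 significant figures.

At constant speed ΣF = 0 along the incline. The applied 85.2 N acts up the slope; the weight component mg sin 31° = 66.440 N and kinetic friction μN both act down the slope.
So 85.2 = 66.440 + μ × 110.575, giving μ = (85.2 − 66.440) / 110.575 = 0.1697.

0.17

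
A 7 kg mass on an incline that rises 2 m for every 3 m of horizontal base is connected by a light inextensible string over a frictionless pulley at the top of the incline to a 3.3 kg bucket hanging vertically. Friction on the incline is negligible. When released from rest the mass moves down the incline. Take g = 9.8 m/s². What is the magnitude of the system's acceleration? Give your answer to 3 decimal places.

0.555 m/s²

For the mass on the incline: the weight component along the slope is m₁g sin 33.69° = 7 × 9.8 × 0.5547 = 38.052 N and the normal force is N = m₁g cos 33.69° = 57.079 N.
Newton's second law for the mass (down-slope positive): 38.052 − T = 7 a. For the hanging bucket (upward positive): T − 3.3 × 9.8 = 3.3 a.
Adding the two equations eliminates T: 5.712 = 10.3 a, so a = 0.5546 m/s².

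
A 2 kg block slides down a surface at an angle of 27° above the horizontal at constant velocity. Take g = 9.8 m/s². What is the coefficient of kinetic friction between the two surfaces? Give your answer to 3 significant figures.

0.510

At constant velocity the net force along the incline is zero: mg sin 27° = μ mg cos 27°.
So μ = tan 27° = 0.4540 / 0.8910 = 0.5095.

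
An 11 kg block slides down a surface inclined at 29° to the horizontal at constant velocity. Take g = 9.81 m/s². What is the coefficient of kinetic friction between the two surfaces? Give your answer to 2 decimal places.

0.55

At constant velocity the net force along the incline is zero: mg sin 29° = μ mg cos 29°.
So μ = tan 29° = 0.4848 / 0.8746 = 0.5543.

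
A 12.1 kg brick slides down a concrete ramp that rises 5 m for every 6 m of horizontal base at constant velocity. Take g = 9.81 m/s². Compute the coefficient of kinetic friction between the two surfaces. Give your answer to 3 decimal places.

At constant velocity the net force along the incline is zero: mg sin 39.81° = μ mg cos 39.81°.
So μ = tan 39.81° = 0.6402 / 0.7682 = 0.8334.

0.833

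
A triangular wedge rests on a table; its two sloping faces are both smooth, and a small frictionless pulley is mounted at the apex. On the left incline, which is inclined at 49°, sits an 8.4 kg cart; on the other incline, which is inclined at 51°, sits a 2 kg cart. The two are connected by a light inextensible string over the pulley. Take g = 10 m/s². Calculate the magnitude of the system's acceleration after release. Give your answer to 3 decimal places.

4.601 m/s²

Resolve each weight along its own incline: the 8.4 kg mass has component 8.4 × 10 × sin 49° = 63.396 N down its slope, and the 2 kg mass has 2 × 10 × sin 51° = 15.543 N down its slope.
The 8.4 kg side's 63.396 N exceeds the other side's 15.543 N, so that mass slides down and the 2 kg mass slides up. Taking that direction as positive, Newton's second law for the whole system gives 63.396 − 15.543 = (8.4 + 2) a, so a = 47.853 / 10.4 = 4.6013 m/s².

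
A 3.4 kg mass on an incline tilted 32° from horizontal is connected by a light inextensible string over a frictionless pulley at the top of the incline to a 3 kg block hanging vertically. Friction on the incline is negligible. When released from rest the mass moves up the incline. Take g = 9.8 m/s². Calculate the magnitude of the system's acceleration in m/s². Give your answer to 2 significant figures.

1.8 m/s²

For the mass on the incline: the weight component along the slope is m₁g sin 32° = 3.4 × 9.8 × 0.5299 = 17.656 N and the normal force is N = m₁g cos 32° = 28.257 N.
Newton's second law for the mass (up-slope positive): T − 17.656 = 3.4 a. For the hanging block (downward positive): 3 × 9.8 − T = 3 a.
Adding the two equations eliminates T: 11.744 = 6.4 a, so a = 1.8350 m/s².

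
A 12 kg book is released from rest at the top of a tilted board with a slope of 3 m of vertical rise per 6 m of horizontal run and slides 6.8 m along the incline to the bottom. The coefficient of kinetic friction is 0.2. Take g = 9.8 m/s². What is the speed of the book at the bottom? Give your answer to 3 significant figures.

The weight component along the incline is mg sin 26.57° = 52.592 N and the normal force is N = mg cos 26.57° = 105.185 N.
Friction up the slope is f = μN = 0.2 × 105.185 = 21.037 N, so the net downslope force is 52.592 − 21.037 = 31.555 N and a = 31.555 / 12 = 2.6296 m/s².
Starting from rest over a distance of 6.8 m, v² = 2aL = 2 × 2.6296 × 6.8 = 35.7626, so v = 5.9802 m/s.

5.98 m/s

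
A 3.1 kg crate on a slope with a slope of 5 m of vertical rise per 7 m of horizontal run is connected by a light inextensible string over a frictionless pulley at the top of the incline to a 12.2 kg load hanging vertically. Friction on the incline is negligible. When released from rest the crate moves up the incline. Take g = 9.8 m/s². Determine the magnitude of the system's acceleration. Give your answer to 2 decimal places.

For the crate on the incline: the weight component along the slope is m₁g sin 35.54° = 3.1 × 9.8 × 0.5812 = 17.657 N and the normal force is N = m₁g cos 35.54° = 24.721 N.
Newton's second law for the crate (up-slope positive): T − 17.657 = 3.1 a. For the hanging load (downward positive): 12.2 × 9.8 − T = 12.2 a.
Adding the two equations eliminates T: 101.903 = 15.3 a, so a = 6.6603 m/s².

6.66 m/s²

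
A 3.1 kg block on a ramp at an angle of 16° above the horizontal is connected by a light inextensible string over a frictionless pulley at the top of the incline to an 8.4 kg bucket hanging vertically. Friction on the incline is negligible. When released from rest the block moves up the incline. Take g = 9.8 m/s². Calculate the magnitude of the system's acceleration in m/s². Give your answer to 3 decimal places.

6.430 m/s²

For the block on the incline: the weight component along the slope is m₁g sin 16° = 3.1 × 9.8 × 0.2756 = 8.373 N and the normal force is N = m₁g cos 16° = 29.203 N.
Newton's second law for the block (up-slope positive): T − 8.373 = 3.1 a. For the hanging bucket (downward positive): 8.4 × 9.8 − T = 8.4 a.
Adding the two equations eliminates T: 73.947 = 11.5 a, so a = 6.4302 m/s².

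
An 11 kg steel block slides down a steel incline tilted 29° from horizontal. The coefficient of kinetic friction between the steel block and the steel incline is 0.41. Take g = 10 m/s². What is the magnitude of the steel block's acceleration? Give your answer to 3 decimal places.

1.262 m/s²

Resolving the weight along the incline: the component pulling the steel block down the slope is mg sin 29° = 11 × 10 × 0.4848 = 53.328 N, and the normal force is N = mg cos 29° = 11 × 10 × 0.8746 = 96.206 N.
Kinetic friction acts up the slope with magnitude f = μN = 0.41 × 96.206 = 39.444 N.
Net force along the incline is 53.328 − 39.444 = 13.884 N, so a = 13.884 / 11 = 1.2622 m/s².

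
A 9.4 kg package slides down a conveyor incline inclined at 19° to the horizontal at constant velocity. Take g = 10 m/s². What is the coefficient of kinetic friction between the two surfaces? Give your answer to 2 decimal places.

At constant velocity the net force along the incline is zero: mg sin 19° = μ mg cos 19°.
So μ = tan 19° = 0.3256 / 0.9455 = 0.3444.

0.34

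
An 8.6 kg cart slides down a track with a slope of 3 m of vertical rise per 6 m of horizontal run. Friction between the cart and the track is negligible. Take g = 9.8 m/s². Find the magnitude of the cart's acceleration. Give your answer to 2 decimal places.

Resolving the weight along the incline: the component pulling the cart down the slope is mg sin 26.57° = 8.6 × 9.8 × 0.4472 = 37.690 N, and the normal force is N = mg cos 26.57° = 8.6 × 9.8 × 0.8944 = 75.380 N.
With no friction the net force along the incline is 37.690 N, so a = g sin 26.57° = 37.690 / 8.6 = 4.3826 m/s².

4.38 m/s²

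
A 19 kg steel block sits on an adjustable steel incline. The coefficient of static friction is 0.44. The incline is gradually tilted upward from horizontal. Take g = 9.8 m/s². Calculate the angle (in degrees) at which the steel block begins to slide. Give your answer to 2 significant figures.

24°

At the threshold of sliding, static friction is at its maximum μ_s N and exactly balances the weight component along the incline: mg sin θ = μ_s mg cos θ.
Hence tan θ = μ_s = 0.44, so θ = arctan(0.44) = 23.7495°.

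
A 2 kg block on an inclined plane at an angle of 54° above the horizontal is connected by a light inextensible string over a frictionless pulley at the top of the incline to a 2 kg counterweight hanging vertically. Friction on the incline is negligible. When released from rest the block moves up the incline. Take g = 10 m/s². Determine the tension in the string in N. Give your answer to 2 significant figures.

For the block on the incline: the weight component along the slope is m₁g sin 54° = 2 × 10 × 0.8090 = 16.180 N and the normal force is N = m₁g cos 54° = 11.756 N.
Newton's second law for the block (up-slope positive): T − 16.180 = 2 a. For the hanging counterweight (downward positive): 2 × 10 − T = 2 a.
Adding the two equations eliminates T: 3.820 = 4 a, so a = 0.9550 m/s².
Then from the hanging counterweight's equation, T = 2 × (10 − 0.9550) = 18.090 N.

18 N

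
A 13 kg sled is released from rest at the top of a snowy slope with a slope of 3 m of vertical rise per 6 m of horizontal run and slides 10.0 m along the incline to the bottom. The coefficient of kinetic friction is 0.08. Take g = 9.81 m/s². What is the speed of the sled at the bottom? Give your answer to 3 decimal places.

8.585 m/s

The weight component along the incline is mg sin 26.57° = 57.033 N and the normal force is N = mg cos 26.57° = 114.066 N.
Friction up the slope is f = μN = 0.08 × 114.066 = 9.125 N, so the net downslope force is 57.033 − 9.125 = 47.908 N and a = 47.908 / 13 = 3.6852 m/s².
Starting from rest over a distance of 10.0 m, v² = 2aL = 2 × 3.6852 × 10.0 = 73.7040, so v = 8.5851 m/s.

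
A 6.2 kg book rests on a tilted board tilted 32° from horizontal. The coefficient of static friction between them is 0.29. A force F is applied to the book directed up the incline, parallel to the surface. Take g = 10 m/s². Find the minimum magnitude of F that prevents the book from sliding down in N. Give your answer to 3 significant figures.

The normal force is N = mg cos 32° = 52.579 N. With F at its minimum the book is on the verge of sliding down, so static friction is at its maximum μ_s N = 0.29 × 52.579 = 15.248 N and acts up the slope.
Equilibrium along the incline: F + μ_s N = mg sin 32°, so F = 32.855 − 15.248 = 17.607 N.

17.6 N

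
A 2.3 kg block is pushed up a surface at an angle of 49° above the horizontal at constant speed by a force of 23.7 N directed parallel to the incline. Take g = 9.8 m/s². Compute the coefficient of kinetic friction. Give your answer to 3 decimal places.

0.452

At constant speed ΣF = 0 along the incline. The applied 23.7 N acts up the slope; the weight component mg sin 49° = 17.011 N and kinetic friction μN both act down the slope.
So 23.7 = 17.011 + μ × 14.788, giving μ = (23.7 − 17.011) / 14.788 = 0.4523.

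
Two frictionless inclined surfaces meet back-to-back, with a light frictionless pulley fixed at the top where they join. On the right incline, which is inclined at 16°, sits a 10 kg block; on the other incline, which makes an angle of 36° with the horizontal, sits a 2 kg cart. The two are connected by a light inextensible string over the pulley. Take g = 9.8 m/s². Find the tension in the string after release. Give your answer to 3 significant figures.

14.1 N

Resolve each weight along its own incline: the 10 kg mass has component 10 × 9.8 × sin 16° = 27.012 N down its slope, and the 2 kg mass has 2 × 9.8 × sin 36° = 11.521 N down its slope.
The 10 kg side's 27.012 N exceeds the other side's 11.521 N, so that mass slides down and the 2 kg mass slides up. Taking that direction as positive, Newton's second law for the whole system gives 27.012 − 11.521 = (10 + 2) a, so a = 15.491 / 12 = 1.2909 m/s².
For the 2 kg mass (up-slope positive): T − 11.521 = 2 × 1.2909, so T = 14.103 N.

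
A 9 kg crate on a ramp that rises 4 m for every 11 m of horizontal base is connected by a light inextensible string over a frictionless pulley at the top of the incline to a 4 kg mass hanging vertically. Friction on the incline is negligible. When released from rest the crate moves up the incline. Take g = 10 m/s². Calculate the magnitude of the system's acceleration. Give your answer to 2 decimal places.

0.71 m/s²

For the crate on the incline: the weight component along the slope is m₁g sin 19.98° = 9 × 10 × 0.3417 = 30.753 N and the normal force is N = m₁g cos 19.98° = 84.581 N.
Newton's second law for the crate (up-slope positive): T − 30.753 = 9 a. For the hanging mass (downward positive): 4 × 10 − T = 4 a.
Adding the two equations eliminates T: 9.247 = 13 a, so a = 0.7113 m/s².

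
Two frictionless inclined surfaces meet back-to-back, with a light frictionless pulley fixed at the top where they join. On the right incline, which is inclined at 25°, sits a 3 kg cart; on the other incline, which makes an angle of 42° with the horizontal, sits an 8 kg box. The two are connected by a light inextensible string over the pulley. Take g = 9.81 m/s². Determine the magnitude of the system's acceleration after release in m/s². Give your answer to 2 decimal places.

3.64 m/s²

Resolve each weight along its own incline: the 3 kg mass has component 3 × 9.81 × sin 25° = 12.438 N down its slope, and the 8 kg mass has 8 × 9.81 × sin 42° = 52.513 N down its slope.
The 8 kg side's 52.513 N exceeds the other side's 12.438 N, so that mass slides down and the 3 kg mass slides up. Taking that direction as positive, Newton's second law for the whole system gives 52.513 − 12.438 = (3 + 8) a, so a = 40.075 / 11 = 3.6432 m/s².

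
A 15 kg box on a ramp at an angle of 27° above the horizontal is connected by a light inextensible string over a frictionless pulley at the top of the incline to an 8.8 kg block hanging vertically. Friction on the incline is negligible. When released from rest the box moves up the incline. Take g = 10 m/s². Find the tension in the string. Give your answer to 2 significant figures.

81 N

For the box on the incline: the weight component along the slope is m₁g sin 27° = 15 × 10 × 0.4540 = 68.100 N and the normal force is N = m₁g cos 27° = 133.651 N.
Newton's second law for the box (up-slope positive): T − 68.100 = 15 a. For the hanging block (downward positive): 8.8 × 10 − T = 8.8 a.
Adding the two equations eliminates T: 19.900 = 23.8 a, so a = 0.8361 m/s².
Then from the hanging block's equation, T = 8.8 × (10 − 0.8361) = 80.642 N.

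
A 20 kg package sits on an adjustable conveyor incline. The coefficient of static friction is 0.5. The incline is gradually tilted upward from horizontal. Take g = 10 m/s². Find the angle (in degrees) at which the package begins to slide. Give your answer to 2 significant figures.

At the threshold of sliding, static friction is at its maximum μ_s N and exactly balances the weight component along the incline: mg sin θ = μ_s mg cos θ.
Hence tan θ = μ_s = 0.5, so θ = arctan(0.5) = 26.5651°.

27°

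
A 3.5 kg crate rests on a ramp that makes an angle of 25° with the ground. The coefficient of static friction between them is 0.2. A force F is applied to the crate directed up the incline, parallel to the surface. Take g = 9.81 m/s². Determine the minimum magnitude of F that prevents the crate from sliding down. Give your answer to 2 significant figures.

The normal force is N = mg cos 25° = 31.118 N. With F at its minimum the crate is on the verge of sliding down, so static friction is at its maximum μ_s N = 0.2 × 31.118 = 6.224 N and acts up the slope.
Equilibrium along the incline: F + μ_s N = mg sin 25°, so F = 14.511 − 6.224 = 8.287 N.

8.3 N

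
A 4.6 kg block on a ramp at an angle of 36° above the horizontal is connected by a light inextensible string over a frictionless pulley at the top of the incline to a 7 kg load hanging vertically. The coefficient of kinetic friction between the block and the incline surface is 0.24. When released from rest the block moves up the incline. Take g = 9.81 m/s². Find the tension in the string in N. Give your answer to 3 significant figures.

48.5 N

For the block on the incline: the weight component along the slope is m₁g sin 36° = 4.6 × 9.81 × 0.5878 = 26.525 N and the normal force is N = m₁g cos 36° = 36.508 N.
Kinetic friction opposes the block's motion up the incline: f = μN = 0.24 × 36.508 = 8.762 N acting down the slope.
Newton's second law for the block (up-slope positive): T − 26.525 − 8.762 = 4.6 a. For the hanging load (downward positive): 7 × 9.81 − T = 7 a.
Adding the two equations eliminates T: 33.383 = 11.6 a, so a = 2.8778 m/s².
Then from the hanging load's equation, T = 7 × (9.81 − 2.8778) = 48.525 N.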